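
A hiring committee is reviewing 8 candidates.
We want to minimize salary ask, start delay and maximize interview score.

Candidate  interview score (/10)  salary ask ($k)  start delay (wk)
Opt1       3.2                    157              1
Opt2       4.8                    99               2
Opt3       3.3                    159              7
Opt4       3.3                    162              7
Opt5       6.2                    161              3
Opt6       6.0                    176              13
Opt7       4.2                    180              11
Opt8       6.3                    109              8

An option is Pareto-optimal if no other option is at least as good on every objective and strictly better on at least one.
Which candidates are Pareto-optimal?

Opt1, Opt2, Opt5, Opt8

Opt1: not dominated (best start delay).
Opt2: not dominated (best salary ask).
Opt3: dominated by Opt2 (interview score 4.8≥3.3, salary ask 99≤159, start delay 2≤7).
Opt4: dominated by Opt2 (interview score 4.8≥3.3, salary ask 99≤162, start delay 2≤7).
Opt5: not dominated.
Opt6: dominated by Opt5 (interview score 6.2≥6.0, salary ask 161≤176, start delay 3≤13).
Opt7: dominated by Opt2 (interview score 4.8≥4.2, salary ask 99≤180, start delay 2≤11).
Opt8: not dominated (best interview score).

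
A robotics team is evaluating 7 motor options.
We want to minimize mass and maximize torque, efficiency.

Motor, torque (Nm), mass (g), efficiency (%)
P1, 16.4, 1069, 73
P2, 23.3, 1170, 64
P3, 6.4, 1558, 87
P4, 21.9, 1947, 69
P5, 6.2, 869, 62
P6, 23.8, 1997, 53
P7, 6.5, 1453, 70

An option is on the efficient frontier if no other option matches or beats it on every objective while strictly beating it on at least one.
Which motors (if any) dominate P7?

P1: torque 16.4≥6.5, mass 1069≤1453, efficiency 73≥70 — dominates P7.
Others (P2, P3, P4, P5, P6) are each worse than P7 on at least one objective.

P1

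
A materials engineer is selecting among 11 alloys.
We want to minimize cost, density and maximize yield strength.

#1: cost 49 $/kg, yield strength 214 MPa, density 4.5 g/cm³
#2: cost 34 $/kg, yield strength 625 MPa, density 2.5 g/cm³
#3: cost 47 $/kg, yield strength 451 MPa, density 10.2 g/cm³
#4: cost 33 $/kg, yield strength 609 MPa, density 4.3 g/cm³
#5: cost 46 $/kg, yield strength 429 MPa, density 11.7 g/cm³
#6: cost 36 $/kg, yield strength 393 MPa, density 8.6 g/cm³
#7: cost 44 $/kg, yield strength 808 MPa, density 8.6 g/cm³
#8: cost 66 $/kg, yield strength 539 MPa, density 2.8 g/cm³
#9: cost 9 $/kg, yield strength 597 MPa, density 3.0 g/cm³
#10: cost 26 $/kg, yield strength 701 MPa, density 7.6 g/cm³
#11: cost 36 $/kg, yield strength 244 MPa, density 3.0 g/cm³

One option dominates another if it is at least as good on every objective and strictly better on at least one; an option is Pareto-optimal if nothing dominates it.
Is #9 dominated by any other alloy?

No

#1: worse on cost (49 vs 9).
#2: worse on cost (34 vs 9).
#3: worse on cost (47 vs 9).
#4: worse on cost (33 vs 9).
#5: worse on cost (46 vs 9).
#6: worse on cost (36 vs 9).
#7: worse on cost (44 vs 9).
#8: worse on cost (66 vs 9).
#10: worse on cost (26 vs 9).
#11: worse on cost (36 vs 9).
No option is at least as good as #9 on every objective and strictly better on one.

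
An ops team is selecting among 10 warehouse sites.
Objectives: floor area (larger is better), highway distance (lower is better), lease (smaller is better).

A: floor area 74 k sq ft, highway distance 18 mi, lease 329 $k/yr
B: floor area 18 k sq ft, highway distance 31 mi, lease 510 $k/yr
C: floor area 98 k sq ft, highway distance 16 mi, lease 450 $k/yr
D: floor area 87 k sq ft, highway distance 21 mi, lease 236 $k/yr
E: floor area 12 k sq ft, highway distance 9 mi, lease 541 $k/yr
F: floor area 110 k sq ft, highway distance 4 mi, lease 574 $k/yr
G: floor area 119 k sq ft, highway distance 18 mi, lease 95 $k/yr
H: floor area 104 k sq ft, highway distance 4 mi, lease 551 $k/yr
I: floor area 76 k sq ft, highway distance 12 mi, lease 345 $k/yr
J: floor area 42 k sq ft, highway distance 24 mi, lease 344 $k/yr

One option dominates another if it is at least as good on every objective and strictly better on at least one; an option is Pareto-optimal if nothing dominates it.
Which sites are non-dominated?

A: dominated by G (floor area 119≥74, highway distance 18≤18, lease 95≤329).
B: dominated by A (floor area 74≥18, highway distance 18≤31, lease 329≤510).
C: not dominated.
D: dominated by G (floor area 119≥87, highway distance 18≤21, lease 95≤236).
E: not dominated.
F: not dominated.
G: not dominated (best floor area).
H: not dominated.
I: not dominated.
J: dominated by A (floor area 74≥42, highway distance 18≤24, lease 329≤344).

C, E, F, G, H, I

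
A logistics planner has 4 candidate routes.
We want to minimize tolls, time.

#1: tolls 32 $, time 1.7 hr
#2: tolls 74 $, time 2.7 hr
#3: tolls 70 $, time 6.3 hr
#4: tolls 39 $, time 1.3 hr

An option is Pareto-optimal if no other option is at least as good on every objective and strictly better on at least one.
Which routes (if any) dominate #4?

none

#1: worse on time (1.7 vs 1.3).
#2: worse on tolls (74 vs 39).
#3: worse on tolls (70 vs 39).
No option dominates #4.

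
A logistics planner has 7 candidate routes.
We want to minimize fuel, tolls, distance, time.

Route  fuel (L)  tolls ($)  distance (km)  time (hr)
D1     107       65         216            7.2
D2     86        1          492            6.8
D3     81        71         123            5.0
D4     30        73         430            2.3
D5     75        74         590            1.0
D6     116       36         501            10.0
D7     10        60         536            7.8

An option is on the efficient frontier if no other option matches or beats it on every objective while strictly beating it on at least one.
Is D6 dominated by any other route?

Yes

D2 vs D6: fuel 86≤116, tolls 1≤36, distance 492≤501, time 6.8≤10.0 — D2 is at least as good on every objective and strictly better on at least one, so D2 dominates D6.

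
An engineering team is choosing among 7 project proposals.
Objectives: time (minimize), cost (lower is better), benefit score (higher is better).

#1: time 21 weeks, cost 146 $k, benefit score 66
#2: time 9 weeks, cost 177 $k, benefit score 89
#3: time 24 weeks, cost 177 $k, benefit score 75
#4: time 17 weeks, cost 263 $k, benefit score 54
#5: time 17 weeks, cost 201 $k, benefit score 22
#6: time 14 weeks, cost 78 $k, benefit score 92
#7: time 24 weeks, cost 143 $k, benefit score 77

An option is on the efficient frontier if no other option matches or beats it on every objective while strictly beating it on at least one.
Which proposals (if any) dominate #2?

none

#1: worse on time (21 vs 9).
#3: worse on time (24 vs 9).
#4: worse on time (17 vs 9).
#5: worse on time (17 vs 9).
#6: worse on time (14 vs 9).
#7: worse on time (24 vs 9).
No option dominates #2.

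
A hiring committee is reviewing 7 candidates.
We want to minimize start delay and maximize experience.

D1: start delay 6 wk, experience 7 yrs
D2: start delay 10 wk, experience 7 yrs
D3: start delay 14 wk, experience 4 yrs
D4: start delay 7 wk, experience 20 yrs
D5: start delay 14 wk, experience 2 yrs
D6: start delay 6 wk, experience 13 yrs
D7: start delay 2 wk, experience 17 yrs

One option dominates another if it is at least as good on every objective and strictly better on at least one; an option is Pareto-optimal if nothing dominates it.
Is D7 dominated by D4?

D4 vs D7: D4 is worse on start delay (7 vs 2), so it does not dominate D7.

No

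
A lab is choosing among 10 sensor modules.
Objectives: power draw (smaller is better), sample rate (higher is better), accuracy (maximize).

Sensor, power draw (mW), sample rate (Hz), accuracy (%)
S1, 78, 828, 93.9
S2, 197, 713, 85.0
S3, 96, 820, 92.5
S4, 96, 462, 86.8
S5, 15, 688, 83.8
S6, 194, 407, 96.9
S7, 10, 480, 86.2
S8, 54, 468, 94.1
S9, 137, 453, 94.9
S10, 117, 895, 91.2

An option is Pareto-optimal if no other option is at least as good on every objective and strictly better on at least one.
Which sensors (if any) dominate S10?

S1: worse on sample rate (828 vs 895).
S2: worse on power draw (197 vs 117).
S3: worse on sample rate (820 vs 895).
S4: worse on sample rate (462 vs 895).
S5: worse on sample rate (688 vs 895).
S6: worse on power draw (194 vs 117).
S7: worse on sample rate (480 vs 895).
S8: worse on sample rate (468 vs 895).
S9: worse on power draw (137 vs 117).
No option dominates S10.

none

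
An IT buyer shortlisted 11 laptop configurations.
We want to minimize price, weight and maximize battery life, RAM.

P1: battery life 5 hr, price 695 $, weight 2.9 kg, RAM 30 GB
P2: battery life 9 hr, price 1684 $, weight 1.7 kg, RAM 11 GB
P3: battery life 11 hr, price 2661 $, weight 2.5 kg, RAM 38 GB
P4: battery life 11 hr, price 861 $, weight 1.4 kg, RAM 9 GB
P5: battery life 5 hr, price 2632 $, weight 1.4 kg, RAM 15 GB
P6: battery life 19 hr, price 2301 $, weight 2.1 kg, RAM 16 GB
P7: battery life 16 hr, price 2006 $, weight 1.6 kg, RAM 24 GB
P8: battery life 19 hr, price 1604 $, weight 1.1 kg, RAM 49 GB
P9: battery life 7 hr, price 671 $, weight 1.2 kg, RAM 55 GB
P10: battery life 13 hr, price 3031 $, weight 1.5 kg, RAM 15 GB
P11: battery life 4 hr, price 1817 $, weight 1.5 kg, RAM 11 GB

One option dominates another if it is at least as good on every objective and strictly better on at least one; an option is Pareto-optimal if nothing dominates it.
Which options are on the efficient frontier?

P4, P8, P9

P1: dominated by P9 (battery life 7≥5, price 671≤695, weight 1.2≤2.9, RAM 55≥30).
P2: dominated by P8 (battery life 19≥9, price 1604≤1684, weight 1.1≤1.7, RAM 49≥11).
P3: dominated by P8 (battery life 19≥11, price 1604≤2661, weight 1.1≤2.5, RAM 49≥38).
P4: not dominated.
P5: dominated by P8 (battery life 19≥5, price 1604≤2632, weight 1.1≤1.4, RAM 49≥15).
P6: dominated by P8 (battery life 19≥19, price 1604≤2301, weight 1.1≤2.1, RAM 49≥16).
P7: dominated by P8 (battery life 19≥16, price 1604≤2006, weight 1.1≤1.6, RAM 49≥24).
P8: not dominated (best weight).
P9: not dominated (best price).
P10: dominated by P8 (battery life 19≥13, price 1604≤3031, weight 1.1≤1.5, RAM 49≥15).
P11: dominated by P8 (battery life 19≥4, price 1604≤1817, weight 1.1≤1.5, RAM 49≥11).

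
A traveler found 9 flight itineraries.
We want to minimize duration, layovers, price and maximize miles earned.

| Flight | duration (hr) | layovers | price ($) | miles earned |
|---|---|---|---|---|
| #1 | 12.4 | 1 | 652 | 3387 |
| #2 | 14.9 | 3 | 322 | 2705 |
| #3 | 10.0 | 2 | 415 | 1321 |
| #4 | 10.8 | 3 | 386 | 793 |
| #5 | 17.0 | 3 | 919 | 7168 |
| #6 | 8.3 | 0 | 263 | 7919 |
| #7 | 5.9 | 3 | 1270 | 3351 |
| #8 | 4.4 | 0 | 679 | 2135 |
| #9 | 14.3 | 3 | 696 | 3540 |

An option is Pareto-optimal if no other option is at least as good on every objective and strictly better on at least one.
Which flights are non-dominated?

#6, #7, #8

#1: dominated by #6 (duration 8.3≤12.4, layovers 0≤1, price 263≤652, miles earned 7919≥3387).
#2: dominated by #6 (duration 8.3≤14.9, layovers 0≤3, price 263≤322, miles earned 7919≥2705).
#3: dominated by #6 (duration 8.3≤10.0, layovers 0≤2, price 263≤415, miles earned 7919≥1321).
#4: dominated by #6 (duration 8.3≤10.8, layovers 0≤3, price 263≤386, miles earned 7919≥793).
#5: dominated by #6 (duration 8.3≤17.0, layovers 0≤3, price 263≤919, miles earned 7919≥7168).
#6: not dominated (best price).
#7: not dominated.
#8: not dominated (best duration).
#9: dominated by #6 (duration 8.3≤14.3, layovers 0≤3, price 263≤696, miles earned 7919≥3540).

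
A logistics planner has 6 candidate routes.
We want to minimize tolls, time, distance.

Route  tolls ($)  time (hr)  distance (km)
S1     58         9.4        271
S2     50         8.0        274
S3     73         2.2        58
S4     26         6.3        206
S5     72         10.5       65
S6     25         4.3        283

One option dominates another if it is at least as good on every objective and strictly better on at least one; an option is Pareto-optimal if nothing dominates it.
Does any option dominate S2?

S4 vs S2: tolls 26≤50, time 6.3≤8.0, distance 206≤274 — S4 is at least as good on every objective and strictly better on at least one, so S4 dominates S2.

Yes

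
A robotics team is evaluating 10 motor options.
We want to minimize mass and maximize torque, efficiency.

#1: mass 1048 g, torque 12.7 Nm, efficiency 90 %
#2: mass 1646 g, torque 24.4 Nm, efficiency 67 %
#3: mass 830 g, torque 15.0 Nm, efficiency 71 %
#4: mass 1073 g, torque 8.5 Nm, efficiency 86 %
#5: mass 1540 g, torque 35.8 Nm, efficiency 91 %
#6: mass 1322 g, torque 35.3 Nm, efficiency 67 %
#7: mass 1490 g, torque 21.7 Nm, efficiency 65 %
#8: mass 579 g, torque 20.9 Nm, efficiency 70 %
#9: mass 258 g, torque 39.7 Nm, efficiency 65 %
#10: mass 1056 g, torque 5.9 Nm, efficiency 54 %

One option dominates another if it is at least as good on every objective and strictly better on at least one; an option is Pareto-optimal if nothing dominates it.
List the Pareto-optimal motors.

#1, #3, #5, #6, #8, #9

#1: not dominated.
#2: dominated by #5 (mass 1540≤1646, torque 35.8≥24.4, efficiency 91≥67).
#3: not dominated.
#4: dominated by #1 (mass 1048≤1073, torque 12.7≥8.5, efficiency 90≥86).
#5: not dominated (best efficiency).
#6: not dominated.
#7: dominated by #6 (mass 1322≤1490, torque 35.3≥21.7, efficiency 67≥65).
#8: not dominated.
#9: not dominated (best mass).
#10: dominated by #1 (mass 1048≤1056, torque 12.7≥5.9, efficiency 90≥54).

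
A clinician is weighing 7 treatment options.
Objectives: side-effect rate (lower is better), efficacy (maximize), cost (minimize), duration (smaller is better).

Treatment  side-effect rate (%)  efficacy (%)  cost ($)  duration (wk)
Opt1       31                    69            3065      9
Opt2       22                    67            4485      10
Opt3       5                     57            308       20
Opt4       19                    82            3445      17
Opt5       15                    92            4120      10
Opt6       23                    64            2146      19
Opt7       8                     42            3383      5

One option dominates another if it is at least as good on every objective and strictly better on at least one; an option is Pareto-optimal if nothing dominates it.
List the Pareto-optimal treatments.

Opt1, Opt3, Opt4, Opt5, Opt6, Opt7

Opt1: not dominated.
Opt2: dominated by Opt5 (side-effect rate 15≤22, efficacy 92≥67, cost 4120≤4485, duration 10≤10).
Opt3: not dominated (best side-effect rate).
Opt4: not dominated.
Opt5: not dominated (best efficacy).
Opt6: not dominated.
Opt7: not dominated (best duration).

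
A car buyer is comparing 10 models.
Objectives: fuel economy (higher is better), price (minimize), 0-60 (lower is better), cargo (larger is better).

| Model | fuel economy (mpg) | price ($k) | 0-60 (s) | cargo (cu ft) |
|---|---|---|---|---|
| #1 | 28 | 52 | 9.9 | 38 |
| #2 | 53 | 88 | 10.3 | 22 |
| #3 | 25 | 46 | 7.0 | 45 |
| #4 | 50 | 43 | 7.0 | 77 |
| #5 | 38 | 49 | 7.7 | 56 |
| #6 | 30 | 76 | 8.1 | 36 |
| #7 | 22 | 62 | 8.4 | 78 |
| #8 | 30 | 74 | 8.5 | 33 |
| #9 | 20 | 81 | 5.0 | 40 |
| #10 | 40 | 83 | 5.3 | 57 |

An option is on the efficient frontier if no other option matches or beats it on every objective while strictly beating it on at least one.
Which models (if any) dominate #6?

#4, #5

#4: fuel economy 50≥30, price 43≤76, 0-60 7.0≤8.1, cargo 77≥36 — dominates #6.
#5: fuel economy 38≥30, price 49≤76, 0-60 7.7≤8.1, cargo 56≥36 — dominates #6.
Others (#1, #2, #3, #7, #8, #9, #10) are each worse than #6 on at least one objective.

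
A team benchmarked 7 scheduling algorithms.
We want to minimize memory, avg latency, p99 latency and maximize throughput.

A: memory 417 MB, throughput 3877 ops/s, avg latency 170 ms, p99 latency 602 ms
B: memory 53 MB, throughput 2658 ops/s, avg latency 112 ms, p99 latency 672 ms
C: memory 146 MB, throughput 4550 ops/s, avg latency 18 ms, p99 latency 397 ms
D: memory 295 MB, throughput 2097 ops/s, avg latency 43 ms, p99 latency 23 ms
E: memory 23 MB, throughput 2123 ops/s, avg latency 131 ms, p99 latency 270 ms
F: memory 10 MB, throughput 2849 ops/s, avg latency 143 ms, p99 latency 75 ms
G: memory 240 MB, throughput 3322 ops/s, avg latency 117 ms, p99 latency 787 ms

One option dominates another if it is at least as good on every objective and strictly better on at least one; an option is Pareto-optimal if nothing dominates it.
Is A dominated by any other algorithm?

C vs A: memory 146≤417, throughput 4550≥3877, avg latency 18≤170, p99 latency 397≤602 — C is at least as good on every objective and strictly better on at least one, so C dominates A.

Yes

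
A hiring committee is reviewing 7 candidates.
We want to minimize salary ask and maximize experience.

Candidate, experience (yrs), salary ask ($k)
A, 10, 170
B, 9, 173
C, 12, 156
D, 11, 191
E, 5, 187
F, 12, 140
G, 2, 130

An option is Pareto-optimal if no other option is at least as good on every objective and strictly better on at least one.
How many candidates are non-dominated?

2

A: dominated by C (experience 12≥10, salary ask 156≤170).
B: dominated by A (experience 10≥9, salary ask 170≤173).
C: dominated by F (experience 12≥12, salary ask 140≤156).
D: dominated by C (experience 12≥11, salary ask 156≤191).
E: dominated by A (experience 10≥5, salary ask 170≤187).
F: not dominated.
G: not dominated (best salary ask).
Pareto-optimal: F, G → 2.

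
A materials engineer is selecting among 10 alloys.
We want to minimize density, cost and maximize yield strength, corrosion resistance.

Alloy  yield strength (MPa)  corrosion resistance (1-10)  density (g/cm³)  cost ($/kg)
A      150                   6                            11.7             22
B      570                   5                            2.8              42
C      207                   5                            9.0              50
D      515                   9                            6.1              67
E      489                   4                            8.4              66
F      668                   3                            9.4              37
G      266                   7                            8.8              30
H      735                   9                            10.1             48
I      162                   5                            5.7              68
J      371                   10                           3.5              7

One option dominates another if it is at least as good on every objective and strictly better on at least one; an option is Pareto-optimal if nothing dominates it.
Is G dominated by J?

J vs G: yield strength 371≥266, corrosion resistance 10≥7, density 3.5≤8.8, cost 7≤30 — J is at least as good on every objective with at least one strict improvement.

Yes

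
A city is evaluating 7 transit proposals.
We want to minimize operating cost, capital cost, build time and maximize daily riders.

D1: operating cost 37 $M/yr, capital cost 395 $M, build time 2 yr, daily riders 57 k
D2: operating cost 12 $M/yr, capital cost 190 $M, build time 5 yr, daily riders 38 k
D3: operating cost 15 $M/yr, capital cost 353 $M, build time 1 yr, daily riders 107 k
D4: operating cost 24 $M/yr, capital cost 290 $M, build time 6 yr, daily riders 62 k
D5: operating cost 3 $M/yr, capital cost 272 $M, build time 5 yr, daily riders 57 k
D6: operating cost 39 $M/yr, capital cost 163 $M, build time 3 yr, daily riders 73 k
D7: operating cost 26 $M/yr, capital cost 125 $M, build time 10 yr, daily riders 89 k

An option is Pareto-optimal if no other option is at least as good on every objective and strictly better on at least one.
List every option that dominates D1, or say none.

D3

D3: operating cost 15≤37, capital cost 353≤395, build time 1≤2, daily riders 107≥57 — dominates D1.
Others (D2, D4, D5, D6, D7) are each worse than D1 on at least one objective.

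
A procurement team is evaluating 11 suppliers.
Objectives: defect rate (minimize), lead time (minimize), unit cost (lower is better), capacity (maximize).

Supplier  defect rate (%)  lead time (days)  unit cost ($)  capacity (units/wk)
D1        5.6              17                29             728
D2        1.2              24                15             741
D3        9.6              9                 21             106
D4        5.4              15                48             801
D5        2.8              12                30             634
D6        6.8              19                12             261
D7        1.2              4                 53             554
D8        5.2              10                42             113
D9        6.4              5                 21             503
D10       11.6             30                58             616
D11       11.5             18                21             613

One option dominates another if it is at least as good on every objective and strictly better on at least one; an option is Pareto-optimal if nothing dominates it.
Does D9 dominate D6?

D9 vs D6: D9 is worse on unit cost (21 vs 12), so it does not dominate D6.

No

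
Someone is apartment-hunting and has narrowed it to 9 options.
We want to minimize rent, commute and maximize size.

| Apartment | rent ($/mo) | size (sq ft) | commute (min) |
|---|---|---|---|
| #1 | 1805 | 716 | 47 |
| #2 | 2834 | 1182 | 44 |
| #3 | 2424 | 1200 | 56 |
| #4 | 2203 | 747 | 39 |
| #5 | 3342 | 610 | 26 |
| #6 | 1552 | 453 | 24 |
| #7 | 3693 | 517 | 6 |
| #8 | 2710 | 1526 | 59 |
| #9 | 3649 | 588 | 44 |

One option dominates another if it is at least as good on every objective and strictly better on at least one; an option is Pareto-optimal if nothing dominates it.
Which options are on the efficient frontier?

#1: not dominated.
#2: not dominated.
#3: not dominated.
#4: not dominated.
#5: not dominated.
#6: not dominated (best rent).
#7: not dominated (best commute).
#8: not dominated (best size).
#9: dominated by #2 (rent 2834≤3649, size 1182≥588, commute 44≤44).

#1, #2, #3, #4, #5, #6, #7, #8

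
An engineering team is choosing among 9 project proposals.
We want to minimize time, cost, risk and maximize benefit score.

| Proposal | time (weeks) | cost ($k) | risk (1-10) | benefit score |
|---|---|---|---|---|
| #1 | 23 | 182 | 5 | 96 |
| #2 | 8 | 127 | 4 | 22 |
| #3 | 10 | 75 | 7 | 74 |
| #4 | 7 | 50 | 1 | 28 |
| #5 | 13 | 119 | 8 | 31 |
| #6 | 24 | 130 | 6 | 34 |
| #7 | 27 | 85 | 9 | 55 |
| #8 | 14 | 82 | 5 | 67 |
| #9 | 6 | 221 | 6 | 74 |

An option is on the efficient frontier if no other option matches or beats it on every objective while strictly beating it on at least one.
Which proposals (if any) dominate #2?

#4

#4: time 7≤8, cost 50≤127, risk 1≤4, benefit score 28≥22 — dominates #2.
Others (#1, #3, #5, #6, #7, #8, #9) are each worse than #2 on at least one objective.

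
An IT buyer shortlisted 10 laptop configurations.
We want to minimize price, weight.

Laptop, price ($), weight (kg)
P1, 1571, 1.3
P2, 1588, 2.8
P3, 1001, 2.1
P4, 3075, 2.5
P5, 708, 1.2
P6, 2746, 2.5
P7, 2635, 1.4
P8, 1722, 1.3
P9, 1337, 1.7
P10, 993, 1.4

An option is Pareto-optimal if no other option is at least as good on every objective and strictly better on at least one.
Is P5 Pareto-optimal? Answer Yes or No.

P1: worse on price (1571 vs 708).
P2: worse on price (1588 vs 708).
P3: worse on price (1001 vs 708).
P4: worse on price (3075 vs 708).
P6: worse on price (2746 vs 708).
P7: worse on price (2635 vs 708).
P8: worse on price (1722 vs 708).
P9: worse on price (1337 vs 708).
P10: worse on price (993 vs 708).
No option is at least as good as P5 on every objective and strictly better on one.

Yes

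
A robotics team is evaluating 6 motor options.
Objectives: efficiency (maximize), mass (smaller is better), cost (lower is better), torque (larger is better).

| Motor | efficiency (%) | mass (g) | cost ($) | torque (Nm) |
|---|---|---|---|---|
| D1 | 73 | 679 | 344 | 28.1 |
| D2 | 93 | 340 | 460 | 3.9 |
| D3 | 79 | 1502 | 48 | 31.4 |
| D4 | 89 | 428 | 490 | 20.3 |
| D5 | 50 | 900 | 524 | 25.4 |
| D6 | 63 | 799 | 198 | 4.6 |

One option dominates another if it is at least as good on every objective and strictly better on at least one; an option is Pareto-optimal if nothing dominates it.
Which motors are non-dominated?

D1, D2, D3, D4, D6

D1: not dominated.
D2: not dominated (best efficiency).
D3: not dominated (best cost).
D4: not dominated.
D5: dominated by D1 (efficiency 73≥50, mass 679≤900, cost 344≤524, torque 28.1≥25.4).
D6: not dominated.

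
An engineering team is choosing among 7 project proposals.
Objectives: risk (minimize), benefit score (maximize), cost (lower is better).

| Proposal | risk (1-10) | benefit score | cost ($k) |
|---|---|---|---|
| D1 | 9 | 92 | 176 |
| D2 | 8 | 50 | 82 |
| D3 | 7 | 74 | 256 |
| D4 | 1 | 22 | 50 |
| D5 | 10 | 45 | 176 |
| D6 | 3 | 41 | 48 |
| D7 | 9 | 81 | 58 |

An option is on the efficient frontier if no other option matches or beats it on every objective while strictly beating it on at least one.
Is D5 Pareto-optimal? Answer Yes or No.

D1 vs D5: risk 9≤10, benefit score 92≥45, cost 176≤176 — D1 is at least as good on every objective and strictly better on at least one, so D1 dominates D5.

No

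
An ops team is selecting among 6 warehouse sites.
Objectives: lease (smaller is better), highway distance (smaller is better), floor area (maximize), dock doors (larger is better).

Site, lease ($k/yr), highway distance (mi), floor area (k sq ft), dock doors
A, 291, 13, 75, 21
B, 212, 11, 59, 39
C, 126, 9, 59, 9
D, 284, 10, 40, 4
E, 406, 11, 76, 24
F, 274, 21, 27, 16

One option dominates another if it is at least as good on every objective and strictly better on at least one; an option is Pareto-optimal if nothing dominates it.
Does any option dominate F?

B vs F: lease 212≤274, highway distance 11≤21, floor area 59≥27, dock doors 39≥16 — B is at least as good on every objective and strictly better on at least one, so B dominates F.

Yes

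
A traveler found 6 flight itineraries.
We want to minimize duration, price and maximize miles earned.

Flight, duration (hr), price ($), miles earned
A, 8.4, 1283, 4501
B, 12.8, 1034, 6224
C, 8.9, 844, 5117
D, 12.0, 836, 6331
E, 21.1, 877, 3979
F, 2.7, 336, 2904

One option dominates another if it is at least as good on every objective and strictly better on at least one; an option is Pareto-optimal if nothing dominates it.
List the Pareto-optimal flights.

A, C, D, F

A: not dominated.
B: dominated by D (duration 12.0≤12.8, price 836≤1034, miles earned 6331≥6224).
C: not dominated.
D: not dominated (best miles earned).
E: dominated by C (duration 8.9≤21.1, price 844≤877, miles earned 5117≥3979).
F: not dominated (best duration).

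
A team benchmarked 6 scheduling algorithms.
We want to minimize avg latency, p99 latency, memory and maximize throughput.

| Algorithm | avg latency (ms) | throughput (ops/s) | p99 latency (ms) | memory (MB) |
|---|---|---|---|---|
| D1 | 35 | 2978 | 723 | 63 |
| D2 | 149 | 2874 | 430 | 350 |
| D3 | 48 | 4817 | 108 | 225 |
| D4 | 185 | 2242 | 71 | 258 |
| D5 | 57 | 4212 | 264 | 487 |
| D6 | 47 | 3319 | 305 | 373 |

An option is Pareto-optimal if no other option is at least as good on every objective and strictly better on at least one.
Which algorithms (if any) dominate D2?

D3: avg latency 48≤149, throughput 4817≥2874, p99 latency 108≤430, memory 225≤350 — dominates D2.
Others (D1, D4, D5, D6) are each worse than D2 on at least one objective.

D3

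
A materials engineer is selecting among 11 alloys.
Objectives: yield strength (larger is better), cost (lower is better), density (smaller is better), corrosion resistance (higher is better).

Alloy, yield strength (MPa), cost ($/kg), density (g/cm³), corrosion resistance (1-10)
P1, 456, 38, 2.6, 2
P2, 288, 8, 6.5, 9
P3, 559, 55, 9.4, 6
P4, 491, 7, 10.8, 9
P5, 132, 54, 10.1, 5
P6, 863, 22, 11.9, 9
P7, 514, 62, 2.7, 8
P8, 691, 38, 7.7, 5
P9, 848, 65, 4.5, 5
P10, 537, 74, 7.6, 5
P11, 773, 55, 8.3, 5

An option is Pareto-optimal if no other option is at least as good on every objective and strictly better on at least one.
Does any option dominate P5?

P2 vs P5: yield strength 288≥132, cost 8≤54, density 6.5≤10.1, corrosion resistance 9≥5 — P2 is at least as good on every objective and strictly better on at least one, so P2 dominates P5.

Yes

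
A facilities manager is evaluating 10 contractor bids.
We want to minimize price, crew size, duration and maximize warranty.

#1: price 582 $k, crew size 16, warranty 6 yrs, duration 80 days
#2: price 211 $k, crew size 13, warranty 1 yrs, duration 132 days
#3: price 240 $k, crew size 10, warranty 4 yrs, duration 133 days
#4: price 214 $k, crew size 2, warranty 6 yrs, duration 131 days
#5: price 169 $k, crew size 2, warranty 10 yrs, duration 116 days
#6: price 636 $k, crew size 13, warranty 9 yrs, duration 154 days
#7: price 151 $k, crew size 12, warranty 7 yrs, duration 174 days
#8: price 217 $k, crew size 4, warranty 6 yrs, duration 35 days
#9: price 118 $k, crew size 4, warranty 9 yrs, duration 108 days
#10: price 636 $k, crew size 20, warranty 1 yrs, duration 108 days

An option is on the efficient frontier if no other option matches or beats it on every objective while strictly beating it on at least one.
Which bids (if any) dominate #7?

#9: price 118≤151, crew size 4≤12, warranty 9≥7, duration 108≤174 — dominates #7.
Others (#1, #2, #3, #4, #5, #6, #8, #10) are each worse than #7 on at least one objective.

#9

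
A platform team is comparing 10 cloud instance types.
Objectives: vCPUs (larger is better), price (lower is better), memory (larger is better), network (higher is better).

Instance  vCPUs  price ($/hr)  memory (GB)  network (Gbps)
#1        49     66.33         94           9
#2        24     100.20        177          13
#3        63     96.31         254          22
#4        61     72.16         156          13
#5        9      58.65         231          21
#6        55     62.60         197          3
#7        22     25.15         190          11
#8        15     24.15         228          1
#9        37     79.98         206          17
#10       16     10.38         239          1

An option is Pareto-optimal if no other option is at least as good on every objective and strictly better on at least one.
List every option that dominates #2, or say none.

#3, #9

#3: vCPUs 63≥24, price 96.31≤100.20, memory 254≥177, network 22≥13 — dominates #2.
#9: vCPUs 37≥24, price 79.98≤100.20, memory 206≥177, network 17≥13 — dominates #2.
Others (#1, #4, #5, #6, #7, #8, #10) are each worse than #2 on at least one objective.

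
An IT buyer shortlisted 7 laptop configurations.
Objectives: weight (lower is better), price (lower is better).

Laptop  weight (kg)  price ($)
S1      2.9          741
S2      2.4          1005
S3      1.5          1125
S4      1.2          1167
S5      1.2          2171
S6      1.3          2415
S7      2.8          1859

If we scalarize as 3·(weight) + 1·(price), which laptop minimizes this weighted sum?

S1: 3·2.9 + 1·741 = 749.7
S2: 3·2.4 + 1·1005 = 1012.2
S3: 3·1.5 + 1·1125 = 1129.5
S4: 3·1.2 + 1·1167 = 1170.6
S5: 3·1.2 + 1·2171 = 2174.6
S6: 3·1.3 + 1·2415 = 2418.9
S7: 3·2.8 + 1·1859 = 1867.4
Lowest: S1 at 749.7.

S1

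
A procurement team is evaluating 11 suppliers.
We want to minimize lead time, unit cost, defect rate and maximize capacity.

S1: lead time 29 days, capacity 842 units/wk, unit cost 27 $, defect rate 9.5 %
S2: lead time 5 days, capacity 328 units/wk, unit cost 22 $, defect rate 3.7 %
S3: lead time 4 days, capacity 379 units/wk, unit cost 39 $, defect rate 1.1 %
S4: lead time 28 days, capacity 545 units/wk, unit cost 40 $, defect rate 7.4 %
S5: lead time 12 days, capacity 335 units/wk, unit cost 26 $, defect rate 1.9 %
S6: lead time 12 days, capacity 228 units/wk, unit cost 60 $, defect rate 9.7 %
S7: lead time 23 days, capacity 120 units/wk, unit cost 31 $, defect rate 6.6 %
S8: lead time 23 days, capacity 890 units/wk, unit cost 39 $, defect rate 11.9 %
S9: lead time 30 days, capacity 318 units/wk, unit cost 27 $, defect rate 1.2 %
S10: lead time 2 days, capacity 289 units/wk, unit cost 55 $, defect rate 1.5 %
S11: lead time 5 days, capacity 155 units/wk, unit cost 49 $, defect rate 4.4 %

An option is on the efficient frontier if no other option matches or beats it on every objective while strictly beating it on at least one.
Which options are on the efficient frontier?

S1: not dominated.
S2: not dominated (best unit cost).
S3: not dominated (best defect rate).
S4: not dominated.
S5: not dominated.
S6: dominated by S2 (lead time 5≤12, capacity 328≥228, unit cost 22≤60, defect rate 3.7≤9.7).
S7: dominated by S2 (lead time 5≤23, capacity 328≥120, unit cost 22≤31, defect rate 3.7≤6.6).
S8: not dominated (best capacity).
S9: not dominated.
S10: not dominated (best lead time).
S11: dominated by S2 (lead time 5≤5, capacity 328≥155, unit cost 22≤49, defect rate 3.7≤4.4).

S1, S2, S3, S4, S5, S8, S9, S10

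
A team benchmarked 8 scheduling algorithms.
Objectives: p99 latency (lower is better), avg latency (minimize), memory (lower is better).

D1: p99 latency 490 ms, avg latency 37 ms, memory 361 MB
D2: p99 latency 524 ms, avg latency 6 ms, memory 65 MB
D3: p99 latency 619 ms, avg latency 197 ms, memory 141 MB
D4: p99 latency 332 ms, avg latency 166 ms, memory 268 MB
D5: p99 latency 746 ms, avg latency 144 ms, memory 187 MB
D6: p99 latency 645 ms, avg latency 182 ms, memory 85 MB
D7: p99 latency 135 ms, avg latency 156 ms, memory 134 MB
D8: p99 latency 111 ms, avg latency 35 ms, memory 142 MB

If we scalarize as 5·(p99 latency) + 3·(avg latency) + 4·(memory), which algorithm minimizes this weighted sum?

D1: 5·490 + 3·37 + 4·361 = 4005
D2: 5·524 + 3·6 + 4·65 = 2898
D3: 5·619 + 3·197 + 4·141 = 4250
D4: 5·332 + 3·166 + 4·268 = 3230
D5: 5·746 + 3·144 + 4·187 = 4910
D6: 5·645 + 3·182 + 4·85 = 4111
D7: 5·135 + 3·156 + 4·134 = 1679
D8: 5·111 + 3·35 + 4·142 = 1228
Lowest: D8 at 1228.

D8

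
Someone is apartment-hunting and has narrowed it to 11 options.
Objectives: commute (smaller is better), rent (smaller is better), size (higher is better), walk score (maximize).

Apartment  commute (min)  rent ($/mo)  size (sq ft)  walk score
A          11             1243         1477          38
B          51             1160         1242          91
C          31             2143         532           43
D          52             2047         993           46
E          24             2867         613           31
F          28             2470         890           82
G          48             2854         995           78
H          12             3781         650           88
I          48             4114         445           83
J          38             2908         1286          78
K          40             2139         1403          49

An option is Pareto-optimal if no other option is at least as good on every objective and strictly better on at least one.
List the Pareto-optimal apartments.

A, B, C, F, G, H, J, K

A: not dominated (best commute).
B: not dominated (best rent).
C: not dominated.
D: dominated by B (commute 51≤52, rent 1160≤2047, size 1242≥993, walk score 91≥46).
E: dominated by A (commute 11≤24, rent 1243≤2867, size 1477≥613, walk score 38≥31).
F: not dominated.
G: not dominated.
H: not dominated.
I: dominated by H (commute 12≤48, rent 3781≤4114, size 650≥445, walk score 88≥83).
J: not dominated.
K: not dominated.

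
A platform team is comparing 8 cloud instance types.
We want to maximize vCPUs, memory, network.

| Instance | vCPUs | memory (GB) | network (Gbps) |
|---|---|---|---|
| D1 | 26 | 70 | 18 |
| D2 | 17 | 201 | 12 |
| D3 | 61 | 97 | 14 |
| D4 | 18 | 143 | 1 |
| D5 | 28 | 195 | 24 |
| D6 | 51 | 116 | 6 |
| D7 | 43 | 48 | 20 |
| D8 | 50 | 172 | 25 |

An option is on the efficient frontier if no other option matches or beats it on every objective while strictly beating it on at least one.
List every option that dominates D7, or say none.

D8: vCPUs 50≥43, memory 172≥48, network 25≥20 — dominates D7.
Others (D1, D2, D3, D4, D5, D6) are each worse than D7 on at least one objective.

D8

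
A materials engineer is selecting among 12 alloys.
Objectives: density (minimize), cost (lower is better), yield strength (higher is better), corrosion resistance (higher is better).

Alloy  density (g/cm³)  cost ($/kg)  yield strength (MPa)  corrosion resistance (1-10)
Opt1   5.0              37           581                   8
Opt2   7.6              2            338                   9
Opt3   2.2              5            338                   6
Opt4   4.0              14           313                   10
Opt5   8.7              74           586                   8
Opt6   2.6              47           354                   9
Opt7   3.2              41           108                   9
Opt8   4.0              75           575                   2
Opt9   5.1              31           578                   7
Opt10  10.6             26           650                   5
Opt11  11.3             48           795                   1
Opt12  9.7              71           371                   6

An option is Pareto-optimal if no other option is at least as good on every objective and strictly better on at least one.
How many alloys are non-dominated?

11

Opt1: not dominated.
Opt2: not dominated (best cost).
Opt3: not dominated (best density).
Opt4: not dominated (best corrosion resistance).
Opt5: not dominated.
Opt6: not dominated.
Opt7: not dominated.
Opt8: not dominated.
Opt9: not dominated.
Opt10: not dominated.
Opt11: not dominated (best yield strength).
Opt12: dominated by Opt1 (density 5.0≤9.7, cost 37≤71, yield strength 581≥371, corrosion resistance 8≥6).
Pareto-optimal: Opt1, Opt2, Opt3, Opt4, Opt5, Opt6, Opt7, Opt8, Opt9, Opt10, Opt11 → 11.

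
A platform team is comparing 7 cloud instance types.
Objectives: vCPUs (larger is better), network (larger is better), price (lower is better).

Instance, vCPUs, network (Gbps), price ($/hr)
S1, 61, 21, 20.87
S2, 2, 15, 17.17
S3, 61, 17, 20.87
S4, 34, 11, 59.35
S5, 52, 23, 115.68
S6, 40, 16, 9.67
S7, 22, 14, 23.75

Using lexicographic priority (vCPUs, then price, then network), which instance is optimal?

S1

First maximize vCPUs: best is 61, kept {S1, S3}.
Then minimize price: best is 20.87, kept {S1, S3}.
Then maximize network: best is 21, kept {S1}.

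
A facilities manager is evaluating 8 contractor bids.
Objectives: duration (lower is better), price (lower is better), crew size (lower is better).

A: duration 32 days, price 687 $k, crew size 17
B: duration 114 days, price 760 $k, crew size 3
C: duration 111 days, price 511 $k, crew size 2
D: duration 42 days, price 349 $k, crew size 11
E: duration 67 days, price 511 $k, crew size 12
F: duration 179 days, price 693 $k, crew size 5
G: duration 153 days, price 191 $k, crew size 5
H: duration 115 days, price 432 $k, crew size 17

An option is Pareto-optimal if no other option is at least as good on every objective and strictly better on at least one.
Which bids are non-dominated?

A, C, D, G

A: not dominated (best duration).
B: dominated by C (duration 111≤114, price 511≤760, crew size 2≤3).
C: not dominated (best crew size).
D: not dominated.
E: dominated by D (duration 42≤67, price 349≤511, crew size 11≤12).
F: dominated by C (duration 111≤179, price 511≤693, crew size 2≤5).
G: not dominated (best price).
H: dominated by D (duration 42≤115, price 349≤432, crew size 11≤17).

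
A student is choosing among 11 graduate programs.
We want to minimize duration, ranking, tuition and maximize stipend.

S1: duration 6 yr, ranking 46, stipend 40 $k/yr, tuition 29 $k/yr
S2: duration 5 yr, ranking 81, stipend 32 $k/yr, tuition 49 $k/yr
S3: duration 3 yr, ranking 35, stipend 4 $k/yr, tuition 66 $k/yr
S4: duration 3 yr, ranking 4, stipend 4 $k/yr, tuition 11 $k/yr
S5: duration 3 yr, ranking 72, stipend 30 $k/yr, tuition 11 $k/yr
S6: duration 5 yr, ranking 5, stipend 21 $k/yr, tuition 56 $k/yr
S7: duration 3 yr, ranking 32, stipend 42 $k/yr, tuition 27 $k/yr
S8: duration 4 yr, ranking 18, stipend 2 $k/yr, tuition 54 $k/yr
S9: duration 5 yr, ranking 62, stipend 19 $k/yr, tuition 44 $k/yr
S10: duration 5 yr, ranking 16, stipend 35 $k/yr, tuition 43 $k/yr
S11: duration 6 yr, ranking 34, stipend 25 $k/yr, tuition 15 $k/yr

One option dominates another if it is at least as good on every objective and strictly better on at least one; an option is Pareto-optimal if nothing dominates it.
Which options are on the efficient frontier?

S1: dominated by S7 (duration 3≤6, ranking 32≤46, stipend 42≥40, tuition 27≤29).
S2: dominated by S7 (duration 3≤5, ranking 32≤81, stipend 42≥32, tuition 27≤49).
S3: dominated by S4 (duration 3≤3, ranking 4≤35, stipend 4≥4, tuition 11≤66).
S4: not dominated (best ranking).
S5: not dominated.
S6: not dominated.
S7: not dominated (best stipend).
S8: dominated by S4 (duration 3≤4, ranking 4≤18, stipend 4≥2, tuition 11≤54).
S9: dominated by S7 (duration 3≤5, ranking 32≤62, stipend 42≥19, tuition 27≤44).
S10: not dominated.
S11: not dominated.

S4, S5, S6, S7, S10, S11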